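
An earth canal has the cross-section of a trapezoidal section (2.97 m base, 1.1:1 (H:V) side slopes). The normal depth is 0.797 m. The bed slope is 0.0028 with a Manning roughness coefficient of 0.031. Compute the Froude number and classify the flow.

subcritical

With bottom width b = 2.97 m and side slope z = 1.1: A = (b + zy)y = (2.97 + 1.1×0.797)×0.797 = 3.066 m²; P = b + 2y√(1+z²) = 2.97 + 2×0.797×1.487 = 5.34 m.
Hydraulic radius R = A/P = 3.066/5.34 = 0.5742 m.
V = (1/n) R^(2/3) √S = (1/0.031) × 0.5742^(2/3) × √0.0028 = 1.179 m/s. Hydraulic depth D_h = A/T = 3.066/4.723 = 0.6491 m.
Froude number Fr = V/√(g·D_h) = 1.179/√(9.81×0.6491) = 0.467, which is less than 1, so the flow is subcritical.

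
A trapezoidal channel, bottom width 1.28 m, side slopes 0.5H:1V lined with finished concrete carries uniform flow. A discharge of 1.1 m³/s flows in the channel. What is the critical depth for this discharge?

At critical depth, Q² T / (g A³) = 1, i.e. A³/T = Q²/g = 1.1²/9.81 = 0.1233.
Try y = 0.485 m: A³/T = 0.2281 — high.
Try y = 0.322 m: A³/T = 0.06236 — low.
Try y = 0.4 m: A³/T = 0.1235 — close enough.

y_c = 0.4 m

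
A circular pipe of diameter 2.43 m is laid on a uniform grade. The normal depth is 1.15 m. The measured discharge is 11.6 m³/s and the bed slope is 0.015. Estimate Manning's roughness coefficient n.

n = 0.016

For a circular section of diameter D = 2.43 m at depth y = 1.15 m, the central angle is θ = 2 arccos(1 − 2y/D) = 3.035 rad. Then A = (D²/8)(θ − sin θ) = 2.161 m² and P = Dθ/2 = 3.687 m.
Hydraulic radius R = A/P = 2.161/3.687 = 0.5861 m.
Rearranging Manning's equation: n = (1/Q) A R^(2/3) S^(1/2) = (1/11.6) × 2.161 × 0.5861^(2/3) × √0.015 = 0.016.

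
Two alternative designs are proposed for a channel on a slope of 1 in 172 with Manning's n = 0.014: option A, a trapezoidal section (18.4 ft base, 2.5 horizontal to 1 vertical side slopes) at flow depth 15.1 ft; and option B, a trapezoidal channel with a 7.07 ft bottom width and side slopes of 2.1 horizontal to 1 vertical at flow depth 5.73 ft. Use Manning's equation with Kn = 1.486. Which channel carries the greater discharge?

channel A

Channel A: With bottom width b = 18.4 ft and side slope z = 2.5: A = (b + zy)y = (18.4 + 2.5×15.1)×15.1 = 847.9 ft²; P = b + 2y√(1+z²) = 18.4 + 2×15.1×2.693 = 99.72 ft. Hydraulic radius R = A/P = 847.9/99.72 = 8.503 ft. Q_A = (1.486/0.014)·847.9·8.503^(2/3)·√0.005814 = 28590 ft³/s.
Channel B: With bottom width b = 7.07 ft and side slope z = 2.1: A = (b + zy)y = (7.07 + 2.1×5.73)×5.73 = 109.5 ft²; P = b + 2y√(1+z²) = 7.07 + 2×5.73×2.326 = 33.73 ft. Hydraulic radius R = A/P = 109.5/33.73 = 3.246 ft. Q_B = (1.486/0.014)·109.5·3.246^(2/3)·√0.005814 = 1942 ft³/s.
Q_A = 28590 ft³/s vs Q_B = 1942 ft³/s, so channel A carries more.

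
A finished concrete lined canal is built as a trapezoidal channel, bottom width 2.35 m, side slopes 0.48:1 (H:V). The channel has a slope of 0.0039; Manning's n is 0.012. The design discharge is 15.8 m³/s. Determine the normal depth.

y_n = 1.27 m

Manning's equation rearranged: A R^(2/3) = nQ / (1·√S) = 0.012 × 15.8 / (√0.0039) = 3.036.
Trying y = 1.39 m: A R^(2/3) = 3.529 — too large.
Trying y = 1.27 m: A R^(2/3) = 3.04 — ≈ 3.036.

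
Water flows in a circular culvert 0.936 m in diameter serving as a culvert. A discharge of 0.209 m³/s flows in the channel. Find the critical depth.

At critical depth, Q² T / (g A³) = 1, i.e. A³/T = Q²/g = 0.209²/9.81 = 0.004453.
Trying y = 0.188 m: A³/T = 0.001277 — low.
Trying y = 0.299 m: A³/T = 0.00778 — high.
Trying y = 0.259 m: A³/T = 0.004458 — matches.

y_c = 0.259 m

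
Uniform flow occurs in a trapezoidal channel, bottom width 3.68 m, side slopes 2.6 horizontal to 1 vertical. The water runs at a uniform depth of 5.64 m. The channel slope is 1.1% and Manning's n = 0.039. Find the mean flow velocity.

V = 5.53 m/s

With bottom width b = 3.68 m and side slope z = 2.6: A = (b + zy)y = (3.68 + 2.6×5.64)×5.64 = 103.5 m²; P = b + 2y√(1+z²) = 3.68 + 2×5.64×2.786 = 35.1 m.
Hydraulic radius R = A/P = 103.5/35.1 = 2.947 m.
From Manning's equation, V = (1/n) R^(2/3) S^(1/2) = (1/0.039) × 2.947^(2/3) × 0.011^(1/2) = 5.53 m/s.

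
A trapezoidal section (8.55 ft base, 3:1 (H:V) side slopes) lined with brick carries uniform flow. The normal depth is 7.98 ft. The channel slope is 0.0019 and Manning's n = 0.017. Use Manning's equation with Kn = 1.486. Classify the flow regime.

subcritical

With bottom width b = 8.55 ft and side slope z = 3: A = (b + zy)y = (8.55 + 3×7.98)×7.98 = 259.3 ft²; P = b + 2y√(1+z²) = 8.55 + 2×7.98×3.162 = 59.02 ft.
Hydraulic radius R = A/P = 259.3/59.02 = 4.393 ft.
V = (1.486/n) R^(2/3) √S = (1.486/0.017) × 4.393^(2/3) × √0.0019 = 10.22 ft/s. Hydraulic depth D_h = A/T = 259.3/56.43 = 4.595 ft.
Froude number Fr = V/√(g·D_h) = 10.22/√(32.2×4.595) = 0.84, which is less than 1, so the flow is subcritical.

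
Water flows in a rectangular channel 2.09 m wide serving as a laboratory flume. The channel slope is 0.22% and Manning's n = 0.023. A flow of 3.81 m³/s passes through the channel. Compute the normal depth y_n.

y_n = 1.29 m

Manning's equation rearranged: A R^(2/3) = nQ / (1·√S) = 0.023 × 3.81 / (√0.0022) = 1.868.
Trying y = 1.12 m: A R^(2/3) = 1.553 — low.
Trying y = 1.52 m: A R^(2/3) = 2.308 — high.
Trying y = 1.29 m: A R^(2/3) = 1.869 — ≈ 1.868.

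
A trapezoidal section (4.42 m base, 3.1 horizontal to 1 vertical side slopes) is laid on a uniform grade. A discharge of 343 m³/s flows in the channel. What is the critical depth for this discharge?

At critical depth, Q² T / (g A³) = 1, i.e. A³/T = Q²/g = 343²/9.81 = 11990.
Try y = 3.06 m: A³/T = 3294 — low.
Try y = 4.69 m: A³/T = 20990 — high.
Try y = 4.13 m: A³/T = 11990 — matches.

y_c = 4.13 m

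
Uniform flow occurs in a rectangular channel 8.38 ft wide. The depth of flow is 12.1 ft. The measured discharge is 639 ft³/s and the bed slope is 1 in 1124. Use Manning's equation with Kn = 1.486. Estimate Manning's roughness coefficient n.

Flow area A = b·y = 8.38 × 12.1 = 101.4 ft². Wetted perimeter P = b + 2y = 8.38 + 2×12.1 = 32.58 ft.
Hydraulic radius R = A/P = 101.4/32.58 = 3.112 ft.
Rearranging Manning's equation: n = (1.486/Q) A R^(2/3) S^(1/2) = (1.486/639) × 101.4 × 3.112^(2/3) × √0.0008897 = 0.015.

n = 0.015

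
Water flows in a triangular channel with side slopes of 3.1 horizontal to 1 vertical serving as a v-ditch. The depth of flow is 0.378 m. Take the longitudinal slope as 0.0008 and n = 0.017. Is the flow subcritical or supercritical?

subcritical

For a triangular section with side slope z = 3.1: A = zy² = 3.1×0.378² = 0.4429 m²; P = 2y√(1+z²) = 2×0.378×3.257 = 2.463 m.
Hydraulic radius R = A/P = 0.4429/2.463 = 0.1799 m.
V = (1/n) R^(2/3) √S = (1/0.017) × 0.1799^(2/3) × √0.0008 = 0.5302 m/s. Hydraulic depth D_h = A/T = 0.4429/2.344 = 0.189 m.
Froude number Fr = V/√(g·D_h) = 0.5302/√(9.81×0.189) = 0.389, which is less than 1, so the flow is subcritical.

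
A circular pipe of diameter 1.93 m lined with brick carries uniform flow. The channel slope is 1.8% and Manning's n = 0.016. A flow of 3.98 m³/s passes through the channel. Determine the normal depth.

y_n = 0.677 m

Manning's equation rearranged: A R^(2/3) = nQ / (1·√S) = 0.016 × 3.98 / (√0.018) = 0.4746.
Trying y = 0.525 m: A R^(2/3) = 0.2912 — low.
Trying y = 0.854 m: A R^(2/3) = 0.7276 — high.
Trying y = 0.677 m: A R^(2/3) = 0.4752 — matches.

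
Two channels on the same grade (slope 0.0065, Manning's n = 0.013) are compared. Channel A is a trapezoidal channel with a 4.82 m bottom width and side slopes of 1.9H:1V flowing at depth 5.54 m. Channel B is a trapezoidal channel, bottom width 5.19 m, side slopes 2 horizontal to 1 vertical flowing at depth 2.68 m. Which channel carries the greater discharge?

channel A

Channel A: With bottom width b = 4.82 m and side slope z = 1.9: A = (b + zy)y = (4.82 + 1.9×5.54)×5.54 = 85.02 m²; P = b + 2y√(1+z²) = 4.82 + 2×5.54×2.147 = 28.61 m. Hydraulic radius R = A/P = 85.02/28.61 = 2.972 m. Q_A = (1/0.013)·85.02·2.972^(2/3)·√0.0065 = 1090 m³/s.
Channel B: With bottom width b = 5.19 m and side slope z = 2: A = (b + zy)y = (5.19 + 2×2.68)×2.68 = 28.27 m²; P = b + 2y√(1+z²) = 5.19 + 2×2.68×2.236 = 17.18 m. Hydraulic radius R = A/P = 28.27/17.18 = 1.646 m. Q_B = (1/0.013)·28.27·1.646^(2/3)·√0.0065 = 244.5 m³/s.
Q_A = 1090 m³/s vs Q_B = 244.5 m³/s, so channel A carries more.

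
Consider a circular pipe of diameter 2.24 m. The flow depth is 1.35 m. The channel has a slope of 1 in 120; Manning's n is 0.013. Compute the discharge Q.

Q = 12.7 m³/s

For a circular section of diameter D = 2.24 m at depth y = 1.35 m, the central angle is θ = 2 arccos(1 − 2y/D) = 3.555 rad. Then A = (D²/8)(θ − sin θ) = 2.482 m² and P = Dθ/2 = 3.982 m.
Hydraulic radius R = A/P = 2.482/3.982 = 0.6233 m.
Manning's equation: Q = (1/n) A R^(2/3) S^(1/2) = (1/0.013) × 2.482 × 0.6233^(2/3) × 0.008333^(1/2) = 12.7 m³/s.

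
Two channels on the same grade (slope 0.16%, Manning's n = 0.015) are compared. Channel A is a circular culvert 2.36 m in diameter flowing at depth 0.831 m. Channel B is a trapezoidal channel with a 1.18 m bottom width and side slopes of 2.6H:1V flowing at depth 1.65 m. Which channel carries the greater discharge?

channel B

Channel A: For a circular section of diameter D = 2.36 m at depth y = 0.831 m, the central angle is θ = 2 arccos(1 − 2y/D) = 2.541 rad. Then A = (D²/8)(θ − sin θ) = 1.376 m² and P = Dθ/2 = 2.998 m. Hydraulic radius R = A/P = 1.376/2.998 = 0.4588 m. Q_A = (1/0.015)·1.376·0.4588^(2/3)·√0.0016 = 2.182 m³/s.
Channel B: With bottom width b = 1.18 m and side slope z = 2.6: A = (b + zy)y = (1.18 + 2.6×1.65)×1.65 = 9.025 m²; P = b + 2y√(1+z²) = 1.18 + 2×1.65×2.786 = 10.37 m. Hydraulic radius R = A/P = 9.025/10.37 = 0.8701 m. Q_B = (1/0.015)·9.025·0.8701^(2/3)·√0.0016 = 21.94 m³/s.
Q_A = 2.182 m³/s vs Q_B = 21.94 m³/s, so channel B carries more.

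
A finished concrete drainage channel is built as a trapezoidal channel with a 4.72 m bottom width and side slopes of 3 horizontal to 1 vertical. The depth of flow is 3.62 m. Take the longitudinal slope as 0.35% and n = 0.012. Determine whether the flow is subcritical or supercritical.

supercritical

With bottom width b = 4.72 m and side slope z = 3: A = (b + zy)y = (4.72 + 3×3.62)×3.62 = 56.4 m²; P = b + 2y√(1+z²) = 4.72 + 2×3.62×3.162 = 27.61 m.
Hydraulic radius R = A/P = 56.4/27.61 = 2.042 m.
V = (1/n) R^(2/3) √S = (1/0.012) × 2.042^(2/3) × √0.0035 = 7.936 m/s. Hydraulic depth D_h = A/T = 56.4/26.44 = 2.133 m.
Froude number Fr = V/√(g·D_h) = 7.936/√(9.81×2.133) = 1.73, which is greater than 1, so the flow is supercritical.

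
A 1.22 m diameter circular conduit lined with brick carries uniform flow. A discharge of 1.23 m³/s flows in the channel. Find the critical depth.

y_c = 0.601 m

At critical depth, Q² T / (g A³) = 1, i.e. A³/T = Q²/g = 1.23²/9.81 = 0.1542.
At y = 0.732 m: A³/T = 0.3286 — high.
At y = 0.502 m: A³/T = 0.07764 — low.
At y = 0.601 m: A³/T = 0.1546 — close enough.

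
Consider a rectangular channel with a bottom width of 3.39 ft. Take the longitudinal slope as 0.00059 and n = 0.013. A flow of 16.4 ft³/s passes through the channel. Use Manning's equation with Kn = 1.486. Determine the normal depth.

y_n = 1.88 ft

Manning's equation rearranged: A R^(2/3) = nQ / (1.486·√S) = 0.013 × 16.4 / (1.486 × √0.00059) = 5.907.
Trying y = 2.4 ft: A R^(2/3) = 8.1 — too large.
Trying y = 1.54 ft: A R^(2/3) = 4.525 — too small.
Trying y = 1.88 ft: A R^(2/3) = 5.903 — matches.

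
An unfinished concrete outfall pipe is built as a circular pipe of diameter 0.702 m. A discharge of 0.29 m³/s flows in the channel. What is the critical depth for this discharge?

y_c = 0.334 m

At critical depth, Q² T / (g A³) = 1, i.e. A³/T = Q²/g = 0.29²/9.81 = 0.008573.
At y = 0.254 m: A³/T = 0.002987 — low.
At y = 0.334 m: A³/T = 0.00854 — matches.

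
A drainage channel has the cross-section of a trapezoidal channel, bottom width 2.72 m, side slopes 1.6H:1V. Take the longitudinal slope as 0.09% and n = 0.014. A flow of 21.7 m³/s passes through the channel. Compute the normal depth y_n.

y_n = 1.77 m

Manning's equation rearranged: A R^(2/3) = nQ / (1·√S) = 0.014 × 21.7 / (√0.0009) = 10.13.
Trying y = 1.97 m: A R^(2/3) = 12.62 — high.
Trying y = 1.5 m: A R^(2/3) = 7.246 — low.
Trying y = 1.77 m: A R^(2/3) = 10.12 — ≈ 10.13.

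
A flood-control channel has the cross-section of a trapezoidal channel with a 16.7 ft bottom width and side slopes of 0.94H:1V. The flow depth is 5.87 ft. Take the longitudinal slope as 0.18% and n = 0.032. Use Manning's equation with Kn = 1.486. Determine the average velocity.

With bottom width b = 16.7 ft and side slope z = 0.94: A = (b + zy)y = (16.7 + 0.94×5.87)×5.87 = 130.4 ft²; P = b + 2y√(1+z²) = 16.7 + 2×5.87×1.372 = 32.81 ft.
Hydraulic radius R = A/P = 130.4/32.81 = 3.975 ft.
From Manning's equation, V = (1.486/n) R^(2/3) S^(1/2) = (1.486/0.032) × 3.975^(2/3) × 0.0018^(1/2) = 4.94 ft/s.

V = 4.94 ft/s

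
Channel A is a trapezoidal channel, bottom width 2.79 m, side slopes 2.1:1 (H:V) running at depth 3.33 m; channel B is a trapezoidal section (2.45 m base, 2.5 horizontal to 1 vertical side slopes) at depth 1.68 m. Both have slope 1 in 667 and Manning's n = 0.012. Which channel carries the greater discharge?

channel A

Channel A: With bottom width b = 2.79 m and side slope z = 2.1: A = (b + zy)y = (2.79 + 2.1×3.33)×3.33 = 32.58 m²; P = b + 2y√(1+z²) = 2.79 + 2×3.33×2.326 = 18.28 m. Hydraulic radius R = A/P = 32.58/18.28 = 1.782 m. Q_A = (1/0.012)·32.58·1.782^(2/3)·√0.001499 = 154.5 m³/s.
Channel B: With bottom width b = 2.45 m and side slope z = 2.5: A = (b + zy)y = (2.45 + 2.5×1.68)×1.68 = 11.17 m²; P = b + 2y√(1+z²) = 2.45 + 2×1.68×2.693 = 11.5 m. Hydraulic radius R = A/P = 11.17/11.5 = 0.9717 m. Q_B = (1/0.012)·11.17·0.9717^(2/3)·√0.001499 = 35.37 m³/s.
Q_A = 154.5 m³/s vs Q_B = 35.37 m³/s, so channel A carries more.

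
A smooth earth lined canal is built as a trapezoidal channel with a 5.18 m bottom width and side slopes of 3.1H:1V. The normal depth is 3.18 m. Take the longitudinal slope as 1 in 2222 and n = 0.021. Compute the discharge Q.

With bottom width b = 5.18 m and side slope z = 3.1: A = (b + zy)y = (5.18 + 3.1×3.18)×3.18 = 47.82 m²; P = b + 2y√(1+z²) = 5.18 + 2×3.18×3.257 = 25.9 m.
Hydraulic radius R = A/P = 47.82/25.9 = 1.847 m.
Manning's equation: Q = (1/n) A R^(2/3) S^(1/2) = (1/0.021) × 47.82 × 1.847^(2/3) × 0.00045^(1/2) = 72.7 m³/s.

Q = 72.7 m³/s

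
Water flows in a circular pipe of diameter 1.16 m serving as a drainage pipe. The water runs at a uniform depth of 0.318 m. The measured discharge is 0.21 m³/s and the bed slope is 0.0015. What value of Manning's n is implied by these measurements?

n = 0.014

For a circular section of diameter D = 1.16 m at depth y = 0.318 m, the central angle is θ = 2 arccos(1 − 2y/D) = 2.204 rad. Then A = (D²/8)(θ − sin θ) = 0.2352 m² and P = Dθ/2 = 1.278 m.
Hydraulic radius R = A/P = 0.2352/1.278 = 0.184 m.
Rearranging Manning's equation: n = (1/Q) A R^(2/3) S^(1/2) = (1/0.21) × 0.2352 × 0.184^(2/3) × √0.0015 = 0.014.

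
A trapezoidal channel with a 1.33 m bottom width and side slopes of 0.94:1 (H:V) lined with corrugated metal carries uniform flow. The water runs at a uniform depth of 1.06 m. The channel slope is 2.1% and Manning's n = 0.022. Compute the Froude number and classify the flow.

With bottom width b = 1.33 m and side slope z = 0.94: A = (b + zy)y = (1.33 + 0.94×1.06)×1.06 = 2.466 m²; P = b + 2y√(1+z²) = 1.33 + 2×1.06×1.372 = 4.24 m.
Hydraulic radius R = A/P = 2.466/4.24 = 0.5817 m.
V = (1/n) R^(2/3) √S = (1/0.022) × 0.5817^(2/3) × √0.021 = 4.59 m/s. Hydraulic depth D_h = A/T = 2.466/3.323 = 0.7421 m.
Froude number Fr = V/√(g·D_h) = 4.59/√(9.81×0.7421) = 1.7, which is greater than 1, so the flow is supercritical.

supercritical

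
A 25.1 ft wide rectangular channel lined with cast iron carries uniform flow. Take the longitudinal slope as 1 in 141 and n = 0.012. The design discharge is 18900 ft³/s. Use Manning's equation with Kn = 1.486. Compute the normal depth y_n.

Manning's equation rearranged: A R^(2/3) = nQ / (1.486·√S) = 0.012 × 18900 / (1.486 × √0.007092) = 1812.
At y = 23.6 ft: A R^(2/3) = 2407 — too large.
At y = 18.8 ft: A R^(2/3) = 1812 — close enough.

y_n = 18.8 ft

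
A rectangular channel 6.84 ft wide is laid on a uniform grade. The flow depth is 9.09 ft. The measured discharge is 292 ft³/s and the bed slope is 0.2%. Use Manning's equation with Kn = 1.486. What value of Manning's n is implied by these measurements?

n = 0.026

Flow area A = b·y = 6.84 × 9.09 = 62.18 ft². Wetted perimeter P = b + 2y = 6.84 + 2×9.09 = 25.02 ft.
Hydraulic radius R = A/P = 62.18/25.02 = 2.485 ft.
Rearranging Manning's equation: n = (1.486/Q) A R^(2/3) S^(1/2) = (1.486/292) × 62.18 × 2.485^(2/3) × √0.002 = 0.026.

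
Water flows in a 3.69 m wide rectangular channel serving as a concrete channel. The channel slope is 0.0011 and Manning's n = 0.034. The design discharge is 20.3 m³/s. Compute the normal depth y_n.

y_n = 4.68 m

Manning's equation rearranged: A R^(2/3) = nQ / (1·√S) = 0.034 × 20.3 / (√0.0011) = 20.81.
Try y = 5.94 m: A R^(2/3) = 27.53 — too large.
Try y = 4.68 m: A R^(2/3) = 20.82 — ≈ 20.81.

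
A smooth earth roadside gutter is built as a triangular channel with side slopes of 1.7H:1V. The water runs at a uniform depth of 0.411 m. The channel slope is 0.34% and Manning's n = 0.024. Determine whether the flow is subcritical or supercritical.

subcritical

For a triangular section with side slope z = 1.7: A = zy² = 1.7×0.411² = 0.2872 m²; P = 2y√(1+z²) = 2×0.411×1.972 = 1.621 m.
Hydraulic radius R = A/P = 0.2872/1.621 = 0.1771 m.
V = (1/n) R^(2/3) √S = (1/0.024) × 0.1771^(2/3) × √0.0034 = 0.7663 m/s. Hydraulic depth D_h = A/T = 0.2872/1.397 = 0.2055 m.
Froude number Fr = V/√(g·D_h) = 0.7663/√(9.81×0.2055) = 0.54, which is less than 1, so the flow is subcritical.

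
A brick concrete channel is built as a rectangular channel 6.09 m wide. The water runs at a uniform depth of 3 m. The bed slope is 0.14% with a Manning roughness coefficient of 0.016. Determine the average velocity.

V = 3.08 m/s

Flow area A = b·y = 6.09 × 3 = 18.27 m². Wetted perimeter P = b + 2y = 6.09 + 2×3 = 12.09 m.
Hydraulic radius R = A/P = 18.27/12.09 = 1.511 m.
From Manning's equation, V = (1/n) R^(2/3) S^(1/2) = (1/0.016) × 1.511^(2/3) × 0.0014^(1/2) = 3.08 m/s.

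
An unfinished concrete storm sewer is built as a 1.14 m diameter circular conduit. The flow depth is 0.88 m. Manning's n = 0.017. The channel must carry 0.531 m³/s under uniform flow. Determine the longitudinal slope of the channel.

S = 0.00047

For a circular section of diameter D = 1.14 m at depth y = 0.88 m, the central angle is θ = 2 arccos(1 − 2y/D) = 4.292 rad. Then A = (D²/8)(θ − sin θ) = 0.8455 m² and P = Dθ/2 = 2.446 m.
Hydraulic radius R = A/P = 0.8455/2.446 = 0.3456 m.
From Manning's equation, S = [nQ / (1 A R^(2/3))]² = [0.017 × 0.531 / (1 × 0.8455 × 0.3456^(2/3))]² = 0.00047.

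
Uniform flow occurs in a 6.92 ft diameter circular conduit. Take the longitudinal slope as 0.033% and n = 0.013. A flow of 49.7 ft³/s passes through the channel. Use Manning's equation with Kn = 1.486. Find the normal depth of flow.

Manning's equation rearranged: A R^(2/3) = nQ / (1.486·√S) = 0.013 × 49.7 / (1.486 × √0.00033) = 23.93.
Trying y = 2.6 ft: A R^(2/3) = 16.27 — short.
Trying y = 3.59 ft: A R^(2/3) = 28.84 — over.
Trying y = 3.22 ft: A R^(2/3) = 23.94 — ≈ 23.93.

y_n = 3.22 ft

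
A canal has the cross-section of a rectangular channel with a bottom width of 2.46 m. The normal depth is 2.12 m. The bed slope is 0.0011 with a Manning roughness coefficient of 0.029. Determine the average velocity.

V = 0.968 m/s

Flow area A = b·y = 2.46 × 2.12 = 5.215 m². Wetted perimeter P = b + 2y = 2.46 + 2×2.12 = 6.7 m.
Hydraulic radius R = A/P = 5.215/6.7 = 0.7784 m.
From Manning's equation, V = (1/n) R^(2/3) S^(1/2) = (1/0.029) × 0.7784^(2/3) × 0.0011^(1/2) = 0.968 m/s.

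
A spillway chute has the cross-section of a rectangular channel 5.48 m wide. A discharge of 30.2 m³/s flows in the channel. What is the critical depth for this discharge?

y_c = 1.46 m

For a rectangular channel, critical depth y_c = (q²/g)^(1/3) where q = Q/b = 30.2/5.48 = 5.511 m²/s.
So y_c = (5.511²/9.81)^(1/3) = 1.46 m.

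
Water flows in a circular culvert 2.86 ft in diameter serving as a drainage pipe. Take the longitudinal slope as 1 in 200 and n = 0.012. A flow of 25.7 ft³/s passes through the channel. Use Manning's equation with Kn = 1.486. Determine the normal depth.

Manning's equation rearranged: A R^(2/3) = nQ / (1.486·√S) = 0.012 × 25.7 / (1.486 × √0.005) = 2.935.
At y = 1.85 ft: A R^(2/3) = 3.859 — too large.
At y = 1.22 ft: A R^(2/3) = 1.945 — too small.
At y = 1.55 ft: A R^(2/3) = 2.937 — matches.

y_n = 1.55 ft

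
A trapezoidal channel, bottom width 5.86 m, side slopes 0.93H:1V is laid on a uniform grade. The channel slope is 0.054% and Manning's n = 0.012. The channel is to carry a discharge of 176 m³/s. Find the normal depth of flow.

Manning's equation rearranged: A R^(2/3) = nQ / (1·√S) = 0.012 × 176 / (√0.00054) = 90.89.
At y = 3.44 m: A R^(2/3) = 50.17 — short.
At y = 5.36 m: A R^(2/3) = 116.5 — over.
At y = 4.72 m: A R^(2/3) = 91 — ≈ 90.89.

y_n = 4.72 m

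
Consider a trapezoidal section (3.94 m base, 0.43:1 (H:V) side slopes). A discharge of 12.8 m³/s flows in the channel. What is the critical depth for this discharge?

At critical depth, Q² T / (g A³) = 1, i.e. A³/T = Q²/g = 12.8²/9.81 = 16.7.
At y = 0.717 m: A³/T = 6.202 — too small.
At y = 1.13 m: A³/T = 25.47 — too large.
At y = 0.987 m: A³/T = 16.69 — matches.

y_c = 0.987 m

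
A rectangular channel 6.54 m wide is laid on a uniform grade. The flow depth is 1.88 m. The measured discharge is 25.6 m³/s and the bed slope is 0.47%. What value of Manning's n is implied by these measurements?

n = 0.0371

Flow area A = b·y = 6.54 × 1.88 = 12.3 m². Wetted perimeter P = b + 2y = 6.54 + 2×1.88 = 10.3 m.
Hydraulic radius R = A/P = 12.3/10.3 = 1.194 m.
Rearranging Manning's equation: n = (1/Q) A R^(2/3) S^(1/2) = (1/25.6) × 12.3 × 1.194^(2/3) × √0.0047 = 0.0371.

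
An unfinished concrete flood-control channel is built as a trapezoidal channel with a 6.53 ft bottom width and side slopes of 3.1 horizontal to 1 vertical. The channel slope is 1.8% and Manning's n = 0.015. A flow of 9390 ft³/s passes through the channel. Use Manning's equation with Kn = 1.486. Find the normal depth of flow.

Manning's equation rearranged: A R^(2/3) = nQ / (1.486·√S) = 0.015 × 9390 / (1.486 × √0.018) = 706.5.
At y = 10.5 ft: A R^(2/3) = 1275 — too large.
At y = 8.23 ft: A R^(2/3) = 706.5 — ≈ 706.5.

y_n = 8.23 ft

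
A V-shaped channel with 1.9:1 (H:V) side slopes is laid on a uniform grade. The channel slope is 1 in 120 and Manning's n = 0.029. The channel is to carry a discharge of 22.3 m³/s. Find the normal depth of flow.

Manning's equation rearranged: A R^(2/3) = nQ / (1·√S) = 0.029 × 22.3 / (√0.008333) = 7.084.
Trying y = 2.27 m: A R^(2/3) = 9.819 — high.
Trying y = 1.77 m: A R^(2/3) = 5.057 — low.
Trying y = 2.01 m: A R^(2/3) = 7.099 — matches.

y_n = 2.01 m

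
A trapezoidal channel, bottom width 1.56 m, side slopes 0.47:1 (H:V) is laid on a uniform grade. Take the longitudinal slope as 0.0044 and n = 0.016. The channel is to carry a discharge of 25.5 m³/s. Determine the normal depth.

Manning's equation rearranged: A R^(2/3) = nQ / (1·√S) = 0.016 × 25.5 / (√0.0044) = 6.151.
At y = 2 m: A R^(2/3) = 4.438 — low.
At y = 2.61 m: A R^(2/3) = 7.237 — high.
At y = 2.39 m: A R^(2/3) = 6.142 — close enough.

y_n = 2.39 m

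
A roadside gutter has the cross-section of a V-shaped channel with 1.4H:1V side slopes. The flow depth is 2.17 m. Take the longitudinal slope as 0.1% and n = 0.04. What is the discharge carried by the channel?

Q = 4.8 m³/s

For a triangular section with side slope z = 1.4: A = zy² = 1.4×2.17² = 6.592 m²; P = 2y√(1+z²) = 2×2.17×1.72 = 7.467 m.
Hydraulic radius R = A/P = 6.592/7.467 = 0.8829 m.
Manning's equation: Q = (1/n) A R^(2/3) S^(1/2) = (1/0.04) × 6.592 × 0.8829^(2/3) × 0.001^(1/2) = 4.8 m³/s.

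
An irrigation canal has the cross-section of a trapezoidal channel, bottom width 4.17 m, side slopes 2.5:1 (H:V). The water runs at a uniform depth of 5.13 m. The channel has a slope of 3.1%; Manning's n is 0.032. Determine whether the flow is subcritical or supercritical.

With bottom width b = 4.17 m and side slope z = 2.5: A = (b + zy)y = (4.17 + 2.5×5.13)×5.13 = 87.18 m²; P = b + 2y√(1+z²) = 4.17 + 2×5.13×2.693 = 31.8 m.
Hydraulic radius R = A/P = 87.18/31.8 = 2.742 m.
V = (1/n) R^(2/3) √S = (1/0.032) × 2.742^(2/3) × √0.031 = 10.78 m/s. Hydraulic depth D_h = A/T = 87.18/29.82 = 2.924 m.
Froude number Fr = V/√(g·D_h) = 10.78/√(9.81×2.924) = 2.01, which is greater than 1, so the flow is supercritical.

supercritical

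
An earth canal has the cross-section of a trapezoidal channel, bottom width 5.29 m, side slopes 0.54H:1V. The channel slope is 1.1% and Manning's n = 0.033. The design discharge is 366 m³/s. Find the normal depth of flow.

Manning's equation rearranged: A R^(2/3) = nQ / (1·√S) = 0.033 × 366 / (√0.011) = 115.2.
At y = 7.65 m: A R^(2/3) = 155.8 — over.
At y = 4.99 m: A R^(2/3) = 71.33 — short.
At y = 6.5 m: A R^(2/3) = 115 — close enough.

y_n = 6.5 m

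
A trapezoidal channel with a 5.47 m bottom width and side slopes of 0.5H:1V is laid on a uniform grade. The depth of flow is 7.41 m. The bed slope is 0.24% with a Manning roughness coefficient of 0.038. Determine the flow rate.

With bottom width b = 5.47 m and side slope z = 0.5: A = (b + zy)y = (5.47 + 0.5×7.41)×7.41 = 67.99 m²; P = b + 2y√(1+z²) = 5.47 + 2×7.41×1.118 = 22.04 m.
Hydraulic radius R = A/P = 67.99/22.04 = 3.085 m.
Manning's equation: Q = (1/n) A R^(2/3) S^(1/2) = (1/0.038) × 67.99 × 3.085^(2/3) × 0.0024^(1/2) = 186 m³/s.

Q = 186 m³/s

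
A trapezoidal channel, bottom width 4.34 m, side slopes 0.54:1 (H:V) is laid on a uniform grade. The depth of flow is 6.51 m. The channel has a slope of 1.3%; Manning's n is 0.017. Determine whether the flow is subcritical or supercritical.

supercritical

With bottom width b = 4.34 m and side slope z = 0.54: A = (b + zy)y = (4.34 + 0.54×6.51)×6.51 = 51.14 m²; P = b + 2y√(1+z²) = 4.34 + 2×6.51×1.136 = 19.14 m.
Hydraulic radius R = A/P = 51.14/19.14 = 2.672 m.
V = (1/n) R^(2/3) √S = (1/0.017) × 2.672^(2/3) × √0.013 = 12.92 m/s. Hydraulic depth D_h = A/T = 51.14/11.37 = 4.497 m.
Froude number Fr = V/√(g·D_h) = 12.92/√(9.81×4.497) = 1.94, which is greater than 1, so the flow is supercritical.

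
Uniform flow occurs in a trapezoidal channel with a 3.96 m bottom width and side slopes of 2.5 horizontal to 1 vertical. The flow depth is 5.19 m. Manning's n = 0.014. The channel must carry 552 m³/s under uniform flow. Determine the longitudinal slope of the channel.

With bottom width b = 3.96 m and side slope z = 2.5: A = (b + zy)y = (3.96 + 2.5×5.19)×5.19 = 87.89 m²; P = b + 2y√(1+z²) = 3.96 + 2×5.19×2.693 = 31.91 m.
Hydraulic radius R = A/P = 87.89/31.91 = 2.754 m.
From Manning's equation, S = [nQ / (1 A R^(2/3))]² = [0.014 × 552 / (1 × 87.89 × 2.754^(2/3))]² = 0.002.

S = 0.002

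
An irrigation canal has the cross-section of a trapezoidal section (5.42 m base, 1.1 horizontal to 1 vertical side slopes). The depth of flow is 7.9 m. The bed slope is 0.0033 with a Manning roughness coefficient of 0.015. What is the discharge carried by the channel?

Q = 1050 m³/s

With bottom width b = 5.42 m and side slope z = 1.1: A = (b + zy)y = (5.42 + 1.1×7.9)×7.9 = 111.5 m²; P = b + 2y√(1+z²) = 5.42 + 2×7.9×1.487 = 28.91 m.
Hydraulic radius R = A/P = 111.5/28.91 = 3.856 m.
Manning's equation: Q = (1/n) A R^(2/3) S^(1/2) = (1/0.015) × 111.5 × 3.856^(2/3) × 0.0033^(1/2) = 1050 m³/s.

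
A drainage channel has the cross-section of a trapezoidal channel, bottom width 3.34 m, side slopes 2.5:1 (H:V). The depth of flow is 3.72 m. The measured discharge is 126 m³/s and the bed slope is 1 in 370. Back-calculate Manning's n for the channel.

n = 0.0309

With bottom width b = 3.34 m and side slope z = 2.5: A = (b + zy)y = (3.34 + 2.5×3.72)×3.72 = 47.02 m²; P = b + 2y√(1+z²) = 3.34 + 2×3.72×2.693 = 23.37 m.
Hydraulic radius R = A/P = 47.02/23.37 = 2.012 m.
Rearranging Manning's equation: n = (1/Q) A R^(2/3) S^(1/2) = (1/126) × 47.02 × 2.012^(2/3) × √0.002703 = 0.0309.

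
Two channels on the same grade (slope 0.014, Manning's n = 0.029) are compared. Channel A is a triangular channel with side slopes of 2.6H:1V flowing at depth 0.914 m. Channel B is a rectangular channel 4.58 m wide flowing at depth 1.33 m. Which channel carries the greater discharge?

Channel A: For a triangular section with side slope z = 2.6: A = zy² = 2.6×0.914² = 2.172 m²; P = 2y√(1+z²) = 2×0.914×2.786 = 5.092 m. Hydraulic radius R = A/P = 2.172/5.092 = 0.4265 m. Q_A = (1/0.029)·2.172·0.4265^(2/3)·√0.014 = 5.022 m³/s.
Channel B: Flow area A = b·y = 4.58 × 1.33 = 6.091 m². Wetted perimeter P = b + 2y = 4.58 + 2×1.33 = 7.24 m. Hydraulic radius R = A/P = 6.091/7.24 = 0.8414 m. Q_B = (1/0.029)·6.091·0.8414^(2/3)·√0.014 = 22.15 m³/s.
Q_A = 5.022 m³/s vs Q_B = 22.15 m³/s, so channel B carries more.

channel B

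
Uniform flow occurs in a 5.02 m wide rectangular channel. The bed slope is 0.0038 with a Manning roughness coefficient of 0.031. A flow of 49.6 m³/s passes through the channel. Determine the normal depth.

Manning's equation rearranged: A R^(2/3) = nQ / (1·√S) = 0.031 × 49.6 / (√0.0038) = 24.94.
Try y = 2.65 m: A R^(2/3) = 15.76 — low.
Try y = 3.78 m: A R^(2/3) = 24.96 — matches.

y_n = 3.78 m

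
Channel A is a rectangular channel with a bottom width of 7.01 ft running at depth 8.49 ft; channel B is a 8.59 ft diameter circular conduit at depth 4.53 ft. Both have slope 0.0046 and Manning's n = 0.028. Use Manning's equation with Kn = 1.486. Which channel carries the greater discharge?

channel A

Channel A: Flow area A = b·y = 7.01 × 8.49 = 59.51 ft². Wetted perimeter P = b + 2y = 7.01 + 2×8.49 = 23.99 ft. Hydraulic radius R = A/P = 59.51/23.99 = 2.481 ft. Q_A = (1.486/0.028)·59.51·2.481^(2/3)·√0.0046 = 392.6 ft³/s.
Channel B: For a circular section of diameter D = 8.59 ft at depth y = 4.53 ft, the central angle is θ = 2 arccos(1 − 2y/D) = 3.251 rad. Then A = (D²/8)(θ − sin θ) = 30.99 ft² and P = Dθ/2 = 13.96 ft. Hydraulic radius R = A/P = 30.99/13.96 = 2.22 ft. Q_B = (1.486/0.028)·30.99·2.22^(2/3)·√0.0046 = 189.8 ft³/s.
Q_A = 392.6 ft³/s vs Q_B = 189.8 ft³/s, so channel A carries more.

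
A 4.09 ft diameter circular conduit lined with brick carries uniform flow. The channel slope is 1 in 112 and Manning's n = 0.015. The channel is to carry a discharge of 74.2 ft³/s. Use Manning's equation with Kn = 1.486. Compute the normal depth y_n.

y_n = 2.27 ft

Manning's equation rearranged: A R^(2/3) = nQ / (1.486·√S) = 0.015 × 74.2 / (1.486 × √0.008929) = 7.927.
At y = 1.88 ft: A R^(2/3) = 5.766 — low.
At y = 2.59 ft: A R^(2/3) = 9.713 — high.
At y = 2.27 ft: A R^(2/3) = 7.925 — ≈ 7.927.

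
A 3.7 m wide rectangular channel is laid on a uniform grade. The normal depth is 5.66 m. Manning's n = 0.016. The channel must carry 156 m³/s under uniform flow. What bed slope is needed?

Flow area A = b·y = 3.7 × 5.66 = 20.94 m². Wetted perimeter P = b + 2y = 3.7 + 2×5.66 = 15.02 m.
Hydraulic radius R = A/P = 20.94/15.02 = 1.394 m.
From Manning's equation, S = [nQ / (1 A R^(2/3))]² = [0.016 × 156 / (1 × 20.94 × 1.394^(2/3))]² = 0.00912.

S = 0.00912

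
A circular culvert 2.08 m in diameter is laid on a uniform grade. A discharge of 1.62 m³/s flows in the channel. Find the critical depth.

At critical depth, Q² T / (g A³) = 1, i.e. A³/T = Q²/g = 1.62²/9.81 = 0.2675.
Trying y = 0.647 m: A³/T = 0.3804 — too large.
Trying y = 0.591 m: A³/T = 0.2677 — ≈ 0.2675.

y_c = 0.591 m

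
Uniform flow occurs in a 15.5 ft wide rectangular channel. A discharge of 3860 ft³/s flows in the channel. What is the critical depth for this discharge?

For a rectangular channel, critical depth y_c = (q²/g)^(1/3) where q = Q/b = 3860/15.5 = 249 ft²/s.
So y_c = (249²/32.2)^(1/3) = 12.4 ft.

y_c = 12.4 ft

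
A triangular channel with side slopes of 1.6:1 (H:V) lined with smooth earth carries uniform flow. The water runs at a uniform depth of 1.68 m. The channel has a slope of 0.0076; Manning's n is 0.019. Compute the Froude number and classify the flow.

For a triangular section with side slope z = 1.6: A = zy² = 1.6×1.68² = 4.516 m²; P = 2y√(1+z²) = 2×1.68×1.887 = 6.34 m.
Hydraulic radius R = A/P = 4.516/6.34 = 0.7123 m.
V = (1/n) R^(2/3) √S = (1/0.019) × 0.7123^(2/3) × √0.0076 = 3.66 m/s. Hydraulic depth D_h = A/T = 4.516/5.376 = 0.84 m.
Froude number Fr = V/√(g·D_h) = 3.66/√(9.81×0.84) = 1.27, which is greater than 1, so the flow is supercritical.

supercritical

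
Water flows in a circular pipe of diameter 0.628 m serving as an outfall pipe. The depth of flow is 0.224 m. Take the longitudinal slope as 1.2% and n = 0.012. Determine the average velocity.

V = 2.26 m/s

For a circular section of diameter D = 0.628 m at depth y = 0.224 m, the central angle is θ = 2 arccos(1 − 2y/D) = 2.56 rad. Then A = (D²/8)(θ − sin θ) = 0.09914 m² and P = Dθ/2 = 0.8039 m.
Hydraulic radius R = A/P = 0.09914/0.8039 = 0.1233 m.
From Manning's equation, V = (1/n) R^(2/3) S^(1/2) = (1/0.012) × 0.1233^(2/3) × 0.012^(1/2) = 2.26 m/s.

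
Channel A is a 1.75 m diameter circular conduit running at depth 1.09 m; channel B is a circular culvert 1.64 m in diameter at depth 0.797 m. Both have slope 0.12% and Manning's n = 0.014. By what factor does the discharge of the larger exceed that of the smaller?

Channel A: For a circular section of diameter D = 1.75 m at depth y = 1.09 m, the central angle is θ = 2 arccos(1 − 2y/D) = 3.638 rad. Then A = (D²/8)(θ − sin θ) = 1.575 m² and P = Dθ/2 = 3.183 m. Hydraulic radius R = A/P = 1.575/3.183 = 0.4948 m. Q_A = (1/0.014)·1.575·0.4948^(2/3)·√0.0012 = 2.438 m³/s.
Channel B: For a circular section of diameter D = 1.64 m at depth y = 0.797 m, the central angle is θ = 2 arccos(1 − 2y/D) = 3.085 rad. Then A = (D²/8)(θ − sin θ) = 1.018 m² and P = Dθ/2 = 2.53 m. Hydraulic radius R = A/P = 1.018/2.53 = 0.4025 m. Q_B = (1/0.014)·1.018·0.4025^(2/3)·√0.0012 = 1.374 m³/s.
The larger discharge is 2.438 m³/s and the smaller is 1.374 m³/s; the ratio is 1.77.

1.77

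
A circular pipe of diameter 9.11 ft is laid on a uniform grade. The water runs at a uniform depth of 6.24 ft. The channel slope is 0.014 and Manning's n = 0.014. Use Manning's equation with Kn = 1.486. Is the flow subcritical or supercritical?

For a circular section of diameter D = 9.11 ft at depth y = 6.24 ft, the central angle is θ = 2 arccos(1 − 2y/D) = 3.899 rad. Then A = (D²/8)(θ − sin θ) = 47.58 ft² and P = Dθ/2 = 17.76 ft.
Hydraulic radius R = A/P = 47.58/17.76 = 2.679 ft.
V = (1.486/n) R^(2/3) √S = (1.486/0.014) × 2.679^(2/3) × √0.014 = 24.23 ft/s. Hydraulic depth D_h = A/T = 47.58/8.464 = 5.622 ft.
Froude number Fr = V/√(g·D_h) = 24.23/√(32.2×5.622) = 1.8, which is greater than 1, so the flow is supercritical.

supercritical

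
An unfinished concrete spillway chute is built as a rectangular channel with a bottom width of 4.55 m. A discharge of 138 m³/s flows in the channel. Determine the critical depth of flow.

For a rectangular channel, critical depth y_c = (q²/g)^(1/3) where q = Q/b = 138/4.55 = 30.33 m²/s.
So y_c = (30.33²/9.81)^(1/3) = 4.54 m.

y_c = 4.54 m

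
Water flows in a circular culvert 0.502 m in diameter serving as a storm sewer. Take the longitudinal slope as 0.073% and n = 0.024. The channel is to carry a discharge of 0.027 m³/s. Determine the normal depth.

y_n = 0.246 m

Manning's equation rearranged: A R^(2/3) = nQ / (1·√S) = 0.024 × 0.027 / (√0.00073) = 0.02398.
At y = 0.199 m: A R^(2/3) = 0.01645 — too small.
At y = 0.271 m: A R^(2/3) = 0.02819 — too large.
At y = 0.246 m: A R^(2/3) = 0.02397 — matches.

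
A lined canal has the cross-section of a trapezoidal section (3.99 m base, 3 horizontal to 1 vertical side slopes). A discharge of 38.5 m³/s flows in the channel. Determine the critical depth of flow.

At critical depth, Q² T / (g A³) = 1, i.e. A³/T = Q²/g = 38.5²/9.81 = 151.1.
Trying y = 1.82 m: A³/T = 341.2 — high.
Trying y = 1.48 m: A³/T = 150.9 — matches.

y_c = 1.48 m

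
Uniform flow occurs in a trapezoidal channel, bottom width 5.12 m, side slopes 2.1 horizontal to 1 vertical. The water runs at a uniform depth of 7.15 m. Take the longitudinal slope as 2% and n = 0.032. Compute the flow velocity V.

V = 10.7 m/s

With bottom width b = 5.12 m and side slope z = 2.1: A = (b + zy)y = (5.12 + 2.1×7.15)×7.15 = 144 m²; P = b + 2y√(1+z²) = 5.12 + 2×7.15×2.326 = 38.38 m.
Hydraulic radius R = A/P = 144/38.38 = 3.751 m.
From Manning's equation, V = (1/n) R^(2/3) S^(1/2) = (1/0.032) × 3.751^(2/3) × 0.02^(1/2) = 10.7 m/s.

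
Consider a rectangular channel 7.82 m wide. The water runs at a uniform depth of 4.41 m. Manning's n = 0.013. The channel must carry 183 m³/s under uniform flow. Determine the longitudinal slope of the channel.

S = 0.0018

Flow area A = b·y = 7.82 × 4.41 = 34.49 m². Wetted perimeter P = b + 2y = 7.82 + 2×4.41 = 16.64 m.
Hydraulic radius R = A/P = 34.49/16.64 = 2.072 m.
From Manning's equation, S = [nQ / (1 A R^(2/3))]² = [0.013 × 183 / (1 × 34.49 × 2.072^(2/3))]² = 0.0018.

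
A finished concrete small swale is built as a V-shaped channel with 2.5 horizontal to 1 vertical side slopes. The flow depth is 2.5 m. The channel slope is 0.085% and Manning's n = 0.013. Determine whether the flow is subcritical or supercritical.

subcritical

For a triangular section with side slope z = 2.5: A = zy² = 2.5×2.5² = 15.62 m²; P = 2y√(1+z²) = 2×2.5×2.693 = 13.46 m.
Hydraulic radius R = A/P = 15.62/13.46 = 1.161 m.
V = (1/n) R^(2/3) √S = (1/0.013) × 1.161^(2/3) × √0.00085 = 2.477 m/s. Hydraulic depth D_h = A/T = 15.62/12.5 = 1.25 m.
Froude number Fr = V/√(g·D_h) = 2.477/√(9.81×1.25) = 0.707, which is less than 1, so the flow is subcritical.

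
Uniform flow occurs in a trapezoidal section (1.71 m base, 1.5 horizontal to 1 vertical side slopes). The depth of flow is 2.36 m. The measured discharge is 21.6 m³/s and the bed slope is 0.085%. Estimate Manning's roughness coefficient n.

With bottom width b = 1.71 m and side slope z = 1.5: A = (b + zy)y = (1.71 + 1.5×2.36)×2.36 = 12.39 m²; P = b + 2y√(1+z²) = 1.71 + 2×2.36×1.803 = 10.22 m.
Hydraulic radius R = A/P = 12.39/10.22 = 1.212 m.
Rearranging Manning's equation: n = (1/Q) A R^(2/3) S^(1/2) = (1/21.6) × 12.39 × 1.212^(2/3) × √0.00085 = 0.019.

n = 0.019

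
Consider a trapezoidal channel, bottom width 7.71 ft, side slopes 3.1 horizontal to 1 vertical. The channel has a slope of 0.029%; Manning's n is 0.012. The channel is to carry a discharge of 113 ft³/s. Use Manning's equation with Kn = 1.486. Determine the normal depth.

y_n = 2.51 ft

Manning's equation rearranged: A R^(2/3) = nQ / (1.486·√S) = 0.012 × 113 / (1.486 × √0.00029) = 53.58.
At y = 3.13 ft: A R^(2/3) = 84.77 — over.
At y = 1.93 ft: A R^(2/3) = 31.53 — short.
At y = 2.51 ft: A R^(2/3) = 53.54 — matches.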